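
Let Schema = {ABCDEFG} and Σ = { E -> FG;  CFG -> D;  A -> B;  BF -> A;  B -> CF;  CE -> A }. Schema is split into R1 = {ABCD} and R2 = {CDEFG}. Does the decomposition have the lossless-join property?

Common attributes: R1 ∩ R2 = {CD}.
No dependency enlarges {CD}, so (CD)⁺ = {CD}.
The closure contains neither all of R1 = {ABCD} nor all of R2 = {CDEFG}, so the common attributes are not a superkey of either fragment. The join is lossy.

No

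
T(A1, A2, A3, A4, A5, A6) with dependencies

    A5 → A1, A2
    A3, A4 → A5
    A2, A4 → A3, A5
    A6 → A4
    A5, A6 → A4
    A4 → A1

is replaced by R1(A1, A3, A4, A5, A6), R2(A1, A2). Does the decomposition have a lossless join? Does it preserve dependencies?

lossy and not dependency-preserving

Lossless test: (A1)⁺ = {A1}, which is a superkey of neither fragment — lossy.
Dependency preservation: the restricted closure of {A5} across the fragments never reaches {A1, A2}, so A5 → A1, A2 cannot be enforced without a join — not preserved.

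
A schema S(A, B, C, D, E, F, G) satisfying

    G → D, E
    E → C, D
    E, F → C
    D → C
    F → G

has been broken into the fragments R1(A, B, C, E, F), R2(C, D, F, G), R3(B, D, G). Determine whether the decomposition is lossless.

Chase test. Columns are A, B, C, D, E, F, G; row i has aⱼ where attribute j ∈ Ri, else bᵢⱼ.
Initial tableau (one row per fragment):
  row 1: a1 a2 a3 b14 a5 a6 b17
  row 2: b21 b22 a3 a4 b25 a6 a7
  row 3: b31 a2 b33 a4 b35 b36 a7
Rows 2 and 3 agree on G; apply G→D, E and equate their D, E entries.
Rows 2 and 3 agree on E; apply E→C, D and equate their C, D entries.
Rows 1 and 2 agree on F; apply F→G and equate their G entries.
Rows 1 and 2 agree on G; apply G→D, E and equate their D, E entries.
Row 1 is now all distinguished symbols — the join is lossless.

Yes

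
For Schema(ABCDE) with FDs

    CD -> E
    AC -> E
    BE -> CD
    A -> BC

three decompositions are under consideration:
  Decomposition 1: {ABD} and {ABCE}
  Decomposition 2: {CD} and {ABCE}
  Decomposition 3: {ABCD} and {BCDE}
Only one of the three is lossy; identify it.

Decomposition 2

Decomposition 1: common = {AB}, closure = {ABCDE} → lossless.
Decomposition 2: common = {C}, closure = {C} → lossy.
Decomposition 3: common = {BCD}, closure = {BCDE} → lossless.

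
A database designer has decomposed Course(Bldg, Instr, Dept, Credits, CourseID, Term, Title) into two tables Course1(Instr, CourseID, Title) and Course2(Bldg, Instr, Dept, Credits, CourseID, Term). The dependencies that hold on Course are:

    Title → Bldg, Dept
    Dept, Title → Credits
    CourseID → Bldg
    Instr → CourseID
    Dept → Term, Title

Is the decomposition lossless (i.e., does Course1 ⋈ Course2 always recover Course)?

Common attributes: Course1 ∩ Course2 = {Instr, CourseID}.
Closure of {Instr, CourseID}: CourseID → Bldg applies, adding Bldg. So (Instr, CourseID)⁺ = {Bldg, Instr, CourseID}.
The closure contains neither all of Course1 = {Instr, CourseID, Title} nor all of Course2 = {Bldg, Instr, Dept, Credits, CourseID, Term}, so the common attributes are not a superkey of either fragment. The join is lossy.

No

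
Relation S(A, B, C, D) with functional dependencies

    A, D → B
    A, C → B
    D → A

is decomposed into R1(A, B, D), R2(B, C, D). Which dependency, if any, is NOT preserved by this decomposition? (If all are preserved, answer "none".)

Check A, C → B: no single fragment contains all of {A, B, C}, and the restricted closure of {A, C} across the fragments never reaches {B}.
A, D → B is preserved.
D → A is preserved.

A, C → B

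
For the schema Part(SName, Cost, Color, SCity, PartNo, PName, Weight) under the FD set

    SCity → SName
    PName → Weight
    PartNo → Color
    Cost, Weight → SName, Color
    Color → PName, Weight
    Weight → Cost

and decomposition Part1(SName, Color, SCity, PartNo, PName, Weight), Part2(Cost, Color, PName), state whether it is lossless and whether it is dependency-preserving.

lossless and dependency-preserving

Lossless test: (Color, PName)⁺ = {SName, Cost, Color, PName, Weight}, which contains all of one fragment — lossless.
Dependency preservation: Cost, Weight → SName, Color; Weight → Cost are not contained in any single fragment, but the restricted closure of each left-hand side across the fragments still reaches the right-hand side; the remaining FDs each lie inside some fragment. All dependencies are preserved.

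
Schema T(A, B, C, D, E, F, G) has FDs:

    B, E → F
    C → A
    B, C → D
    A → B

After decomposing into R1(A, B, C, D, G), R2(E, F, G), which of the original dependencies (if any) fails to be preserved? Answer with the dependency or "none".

B, E → F

Check B, E → F: no single fragment contains all of {B, E, F}, and the restricted closure of {B, E} across the fragments never reaches {F}.
C → A is preserved.
B, C → D is preserved.
A → B is preserved.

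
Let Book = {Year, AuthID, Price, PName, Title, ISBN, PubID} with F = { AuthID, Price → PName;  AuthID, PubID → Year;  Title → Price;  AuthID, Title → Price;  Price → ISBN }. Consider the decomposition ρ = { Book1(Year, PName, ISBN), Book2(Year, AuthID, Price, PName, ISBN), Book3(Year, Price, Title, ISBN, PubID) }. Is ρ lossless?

No

Chase test. Columns are Year, AuthID, Price, PName, Title, ISBN, PubID; row i has aⱼ where attribute j ∈ Booki, else bᵢⱼ.
Initial tableau (one row per fragment):
  row 1: a1 b12 b13 a4 b15 a6 b17
  row 2: a1 a2 a3 a4 b25 a6 b27
  row 3: a1 b32 a3 b34 a5 a6 a7
No row becomes fully distinguished — the join is lossy.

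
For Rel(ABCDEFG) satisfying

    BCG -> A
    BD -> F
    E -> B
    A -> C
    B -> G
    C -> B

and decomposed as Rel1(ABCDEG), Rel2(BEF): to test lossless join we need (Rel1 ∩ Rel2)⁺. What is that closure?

Rel1 ∩ Rel2 = {BE}.
B → G applies, adding G
Closure: {BEG}.

BEG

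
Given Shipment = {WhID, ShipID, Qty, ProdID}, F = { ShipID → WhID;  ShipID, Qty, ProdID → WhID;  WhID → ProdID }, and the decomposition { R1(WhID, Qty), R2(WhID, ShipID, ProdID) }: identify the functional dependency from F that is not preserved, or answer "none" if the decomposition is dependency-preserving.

none

ShipID → WhID lies within R2.
ShipID, Qty, ProdID → WhID: restricted closure across fragments reaches WhID.
WhID → ProdID lies within R2.
Every dependency is enforceable on the fragments, so the decomposition is dependency-preserving.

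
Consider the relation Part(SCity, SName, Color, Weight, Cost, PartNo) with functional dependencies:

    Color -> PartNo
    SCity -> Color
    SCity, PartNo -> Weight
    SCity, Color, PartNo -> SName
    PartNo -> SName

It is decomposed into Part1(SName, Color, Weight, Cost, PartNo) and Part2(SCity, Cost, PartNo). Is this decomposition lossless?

Common attributes: Part1 ∩ Part2 = {Cost, PartNo}.
Closure of {Cost, PartNo}: PartNo → SName applies, adding SName. So (Cost, PartNo)⁺ = {SName, Cost, PartNo}.
The closure contains neither all of Part1 = {SName, Color, Weight, Cost, PartNo} nor all of Part2 = {SCity, Cost, PartNo}, so the common attributes are not a superkey of either fragment. The join is lossy.

No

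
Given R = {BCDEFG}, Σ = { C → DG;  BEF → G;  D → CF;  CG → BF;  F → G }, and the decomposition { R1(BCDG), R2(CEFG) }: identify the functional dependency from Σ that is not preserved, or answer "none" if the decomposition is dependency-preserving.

none

C → DG lies within R1.
BEF → G: restricted closure across fragments reaches G.
D → CF: restricted closure across fragments reaches CF.
CG → BF: restricted closure across fragments reaches BF.
F → G lies within R2.
Every dependency is enforceable on the fragments, so the decomposition is dependency-preserving.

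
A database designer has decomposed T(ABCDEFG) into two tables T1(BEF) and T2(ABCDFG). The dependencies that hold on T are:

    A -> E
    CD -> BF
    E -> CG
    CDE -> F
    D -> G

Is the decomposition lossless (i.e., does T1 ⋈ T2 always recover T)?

Common attributes: T1 ∩ T2 = {BF}.
No dependency enlarges {BF}, so (BF)⁺ = {BF}.
The closure contains neither all of T1 = {BEF} nor all of T2 = {ABCDFG}, so the common attributes are not a superkey of either fragment. The join is lossy.

No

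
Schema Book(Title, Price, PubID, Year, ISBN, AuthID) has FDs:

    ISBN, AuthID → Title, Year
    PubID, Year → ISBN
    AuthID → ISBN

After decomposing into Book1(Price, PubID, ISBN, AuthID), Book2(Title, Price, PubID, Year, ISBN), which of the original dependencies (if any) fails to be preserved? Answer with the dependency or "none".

Check ISBN, AuthID → Title, Year: no single fragment contains all of {Title, Year, ISBN, AuthID}, and the restricted closure of {ISBN, AuthID} across the fragments never reaches {Title, Year}.
PubID, Year → ISBN is preserved.
AuthID → ISBN is preserved.

ISBN, AuthID → Title, Year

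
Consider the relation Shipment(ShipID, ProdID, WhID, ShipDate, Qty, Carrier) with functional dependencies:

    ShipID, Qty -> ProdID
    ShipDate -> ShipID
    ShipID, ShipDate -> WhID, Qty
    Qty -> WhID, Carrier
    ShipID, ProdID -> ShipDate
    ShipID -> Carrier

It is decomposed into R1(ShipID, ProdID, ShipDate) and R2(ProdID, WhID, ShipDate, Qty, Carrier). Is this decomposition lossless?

Common attributes: R1 ∩ R2 = {ProdID, ShipDate}.
Closure of {ProdID, ShipDate}: ShipDate → ShipID applies, adding ShipID; ShipID, ShipDate → WhID, Qty applies, adding WhID, Qty; Qty → WhID, Carrier applies, adding Carrier. So (ProdID, ShipDate)⁺ = {ShipID, ProdID, WhID, ShipDate, Qty, Carrier}.
This closure contains every attribute of R1, so R1 ∩ R2 → R1. The join is lossless.

Yes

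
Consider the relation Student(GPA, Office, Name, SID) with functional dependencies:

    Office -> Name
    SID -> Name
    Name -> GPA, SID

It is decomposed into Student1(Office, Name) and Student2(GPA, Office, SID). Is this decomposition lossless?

Yes

Common attributes: Student1 ∩ Student2 = {Office}.
Closure of {Office}: Office → Name applies, adding Name; Name → GPA, SID applies, adding GPA, SID. So (Office)⁺ = {GPA, Office, Name, SID}.
This closure contains every attribute of Student1, so Student1 ∩ Student2 → Student1. The join is lossless.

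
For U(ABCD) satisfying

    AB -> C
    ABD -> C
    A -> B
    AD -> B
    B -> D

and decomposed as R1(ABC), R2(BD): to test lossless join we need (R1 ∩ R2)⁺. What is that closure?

BD

R1 ∩ R2 = {B}.
B → D applies, adding D
Closure: {BD}.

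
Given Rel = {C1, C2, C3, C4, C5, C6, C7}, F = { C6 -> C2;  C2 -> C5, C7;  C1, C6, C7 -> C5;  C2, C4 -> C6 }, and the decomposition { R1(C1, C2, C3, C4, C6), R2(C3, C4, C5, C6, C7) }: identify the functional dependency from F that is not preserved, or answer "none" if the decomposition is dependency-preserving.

Check C2 → C5, C7: no single fragment contains all of {C2, C5, C7}, and the restricted closure of {C2} across the fragments never reaches {C5, C7}.
C6 → C2 is preserved.
C1, C6, C7 → C5 is preserved.
C2, C4 → C6 is preserved.

C2 -> C5, C7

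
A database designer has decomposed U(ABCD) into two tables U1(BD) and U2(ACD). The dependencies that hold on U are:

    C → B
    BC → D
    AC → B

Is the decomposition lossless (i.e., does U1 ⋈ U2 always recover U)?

Common attributes: U1 ∩ U2 = {D}.
No dependency enlarges {D}, so (D)⁺ = {D}.
The closure contains neither all of U1 = {BD} nor all of U2 = {ACD}, so the common attributes are not a superkey of either fragment. The join is lossy.

No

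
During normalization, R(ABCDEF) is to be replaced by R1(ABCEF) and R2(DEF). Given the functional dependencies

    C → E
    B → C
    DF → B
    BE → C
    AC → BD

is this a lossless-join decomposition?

No

Common attributes: R1 ∩ R2 = {EF}.
No dependency enlarges {EF}, so (EF)⁺ = {EF}.
The closure contains neither all of R1 = {ABCEF} nor all of R2 = {DEF}, so the common attributes are not a superkey of either fragment. The join is lossy.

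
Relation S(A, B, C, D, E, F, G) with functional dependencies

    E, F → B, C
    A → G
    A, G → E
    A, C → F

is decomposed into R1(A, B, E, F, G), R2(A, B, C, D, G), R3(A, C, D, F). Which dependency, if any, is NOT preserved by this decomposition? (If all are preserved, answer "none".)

E, F → B, C

Check E, F → B, C: no single fragment contains all of {B, C, E, F}, and the restricted closure of {E, F} across the fragments never reaches {B, C}.
A → G is preserved.
A, G → E is preserved.
A, C → F is preserved.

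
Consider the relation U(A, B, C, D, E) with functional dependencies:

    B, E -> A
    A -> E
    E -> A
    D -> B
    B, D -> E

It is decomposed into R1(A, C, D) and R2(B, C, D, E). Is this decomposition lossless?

Yes

Common attributes: R1 ∩ R2 = {C, D}.
Closure of {C, D}: D → B applies, adding B; B, D → E applies, adding E; B, E → A applies, adding A. So (C, D)⁺ = {A, B, C, D, E}.
This closure contains every attribute of R1, so R1 ∩ R2 → R1. The join is lossless.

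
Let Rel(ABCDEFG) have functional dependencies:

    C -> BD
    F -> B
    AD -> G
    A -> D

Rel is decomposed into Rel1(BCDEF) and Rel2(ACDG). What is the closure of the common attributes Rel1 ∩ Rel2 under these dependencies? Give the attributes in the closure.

BCD

Rel1 ∩ Rel2 = {CD}.
C → BD applies, adding B
Closure: {BCD}.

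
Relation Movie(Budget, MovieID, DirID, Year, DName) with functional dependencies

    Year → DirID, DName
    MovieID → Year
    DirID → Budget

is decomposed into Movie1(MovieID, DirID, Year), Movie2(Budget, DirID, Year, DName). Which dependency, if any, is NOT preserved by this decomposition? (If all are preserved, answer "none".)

Year → DirID, DName lies within Movie2.
MovieID → Year lies within Movie1.
DirID → Budget lies within Movie2.
Every dependency is enforceable on the fragments, so the decomposition is dependency-preserving.

none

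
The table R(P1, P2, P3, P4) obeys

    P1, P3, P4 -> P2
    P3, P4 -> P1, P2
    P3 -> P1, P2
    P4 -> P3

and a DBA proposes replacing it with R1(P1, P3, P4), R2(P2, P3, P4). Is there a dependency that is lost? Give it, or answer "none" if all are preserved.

P1, P3, P4 → P2: restricted closure across fragments reaches P2.
P3, P4 → P1, P2: restricted closure across fragments reaches P1, P2.
P3 → P1, P2: restricted closure across fragments reaches P1, P2.
P4 → P3 lies within R1.
Every dependency is enforceable on the fragments, so the decomposition is dependency-preserving.

none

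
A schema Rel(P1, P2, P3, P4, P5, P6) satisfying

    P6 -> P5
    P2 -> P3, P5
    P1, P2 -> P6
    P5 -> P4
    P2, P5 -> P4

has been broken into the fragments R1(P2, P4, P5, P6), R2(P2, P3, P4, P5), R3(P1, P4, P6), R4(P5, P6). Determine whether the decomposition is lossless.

Chase test. Columns are P1, P2, P3, P4, P5, P6; row i has aⱼ where attribute j ∈ Ri, else bᵢⱼ.
Initial tableau (one row per fragment):
  row 1: b11 a2 b13 a4 a5 a6
  row 2: b21 a2 a3 a4 a5 b26
  row 3: a1 b32 b33 a4 b35 a6
  row 4: b41 b42 b43 b44 a5 a6
Rows 1 and 3 agree on P6; apply P6→P5 and equate their P5 entries.
Rows 1 and 2 agree on P2; apply P2→P3, P5 and equate their P3, P5 entries.
Rows 1 and 4 agree on P5; apply P5→P4 and equate their P4 entries.
No row becomes fully distinguished — the join is lossy.

No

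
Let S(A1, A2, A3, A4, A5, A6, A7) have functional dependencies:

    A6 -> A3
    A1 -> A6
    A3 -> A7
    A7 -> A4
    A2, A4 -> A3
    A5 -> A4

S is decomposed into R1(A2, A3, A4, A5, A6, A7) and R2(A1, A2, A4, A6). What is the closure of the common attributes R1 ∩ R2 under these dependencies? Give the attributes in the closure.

R1 ∩ R2 = {A2, A4, A6}.
A6 → A3 applies, adding A3
A3 → A7 applies, adding A7
Closure: {A2, A3, A4, A6, A7}.

A2, A3, A4, A6, A7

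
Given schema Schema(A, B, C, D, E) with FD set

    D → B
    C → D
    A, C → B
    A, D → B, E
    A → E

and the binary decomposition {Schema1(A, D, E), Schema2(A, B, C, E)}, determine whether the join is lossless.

No

Common attributes: Schema1 ∩ Schema2 = {A, E}.
No dependency enlarges {A, E}, so (A, E)⁺ = {A, E}.
The closure contains neither all of Schema1 = {A, D, E} nor all of Schema2 = {A, B, C, E}, so the common attributes are not a superkey of either fragment. The join is lossy.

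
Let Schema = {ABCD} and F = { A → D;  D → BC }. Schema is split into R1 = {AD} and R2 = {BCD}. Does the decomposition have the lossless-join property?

Yes

Common attributes: R1 ∩ R2 = {D}.
Closure of {D}: D → BC applies, adding BC. So (D)⁺ = {BCD}.
This closure contains every attribute of R2, so R1 ∩ R2 → R2. The join is lossless.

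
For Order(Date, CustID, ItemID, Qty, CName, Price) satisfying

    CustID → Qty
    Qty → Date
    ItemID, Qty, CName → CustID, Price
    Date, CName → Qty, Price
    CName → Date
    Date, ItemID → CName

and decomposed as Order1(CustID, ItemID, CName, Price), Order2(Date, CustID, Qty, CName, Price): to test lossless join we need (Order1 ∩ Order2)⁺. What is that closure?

Date, CustID, Qty, CName, Price

Order1 ∩ Order2 = {CustID, CName, Price}.
CustID → Qty applies, adding Qty
Qty → Date applies, adding Date
Closure: {Date, CustID, Qty, CName, Price}.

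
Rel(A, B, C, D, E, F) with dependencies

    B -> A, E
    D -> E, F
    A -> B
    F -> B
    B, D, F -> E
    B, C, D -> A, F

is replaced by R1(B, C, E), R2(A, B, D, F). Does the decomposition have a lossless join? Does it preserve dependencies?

Lossless test: (B)⁺ = {A, B, E}, which is a superkey of neither fragment — lossy.
Dependency preservation: B → A, E; D → E, F; B, D, F → E; B, C, D → A, F are not contained in any single fragment, but the restricted closure of each left-hand side across the fragments still reaches the right-hand side; the remaining FDs each lie inside some fragment. All dependencies are preserved.

lossy but dependency-preserving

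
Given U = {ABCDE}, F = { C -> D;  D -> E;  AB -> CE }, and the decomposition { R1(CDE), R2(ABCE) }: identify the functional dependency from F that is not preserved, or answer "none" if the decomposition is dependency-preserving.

C → D lies within R1.
D → E lies within R1.
AB → CE lies within R2.
Every dependency is enforceable on the fragments, so the decomposition is dependency-preserving.

none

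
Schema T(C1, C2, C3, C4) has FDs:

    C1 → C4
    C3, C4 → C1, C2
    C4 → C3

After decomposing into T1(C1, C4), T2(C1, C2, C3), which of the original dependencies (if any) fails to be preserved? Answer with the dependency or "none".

C1 → C4 lies within T1.
C3, C4 → C1, C2: restricted closure across fragments reaches C1, C2.
C4 → C3: restricted closure across fragments reaches C3.
Every dependency is enforceable on the fragments, so the decomposition is dependency-preserving.

none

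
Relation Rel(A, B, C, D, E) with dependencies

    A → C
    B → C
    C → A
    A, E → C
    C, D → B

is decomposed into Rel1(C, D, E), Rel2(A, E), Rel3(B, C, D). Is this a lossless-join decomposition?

No

Chase test. Columns are A, B, C, D, E; row i has aⱼ where attribute j ∈ Reli, else bᵢⱼ.
Initial tableau (one row per fragment):
  row 1: b11 b12 a3 a4 a5
  row 2: a1 b22 b23 b24 a5
  row 3: b31 a2 a3 a4 b35
Rows 1 and 3 agree on C; apply C→A and equate their A entries.
Rows 1 and 3 agree on C, D; apply C, D→B and equate their B entries.
No row becomes fully distinguished — the join is lossy.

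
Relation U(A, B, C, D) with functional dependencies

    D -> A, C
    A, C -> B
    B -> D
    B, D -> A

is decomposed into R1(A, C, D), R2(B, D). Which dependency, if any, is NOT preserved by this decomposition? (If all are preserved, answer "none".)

D → A, C lies within R1.
A, C → B: restricted closure across fragments reaches B.
B → D lies within R2.
B, D → A: restricted closure across fragments reaches A.
Every dependency is enforceable on the fragments, so the decomposition is dependency-preserving.

none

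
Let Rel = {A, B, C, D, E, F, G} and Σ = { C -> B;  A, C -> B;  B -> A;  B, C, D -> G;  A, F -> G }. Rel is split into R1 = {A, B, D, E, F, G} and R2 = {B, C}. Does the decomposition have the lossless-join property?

Common attributes: R1 ∩ R2 = {B}.
Closure of {B}: B → A applies, adding A. So (B)⁺ = {A, B}.
The closure contains neither all of R1 = {A, B, D, E, F, G} nor all of R2 = {B, C}, so the common attributes are not a superkey of either fragment. The join is lossy.

No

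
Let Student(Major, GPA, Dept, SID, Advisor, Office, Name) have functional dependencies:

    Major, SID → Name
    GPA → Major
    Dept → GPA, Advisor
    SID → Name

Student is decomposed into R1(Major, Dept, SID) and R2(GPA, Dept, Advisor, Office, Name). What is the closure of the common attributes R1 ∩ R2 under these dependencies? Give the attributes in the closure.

Major, GPA, Dept, Advisor

R1 ∩ R2 = {Dept}.
Dept → GPA, Advisor applies, adding GPA, Advisor
GPA → Major applies, adding Major
Closure: {Major, GPA, Dept, Advisor}.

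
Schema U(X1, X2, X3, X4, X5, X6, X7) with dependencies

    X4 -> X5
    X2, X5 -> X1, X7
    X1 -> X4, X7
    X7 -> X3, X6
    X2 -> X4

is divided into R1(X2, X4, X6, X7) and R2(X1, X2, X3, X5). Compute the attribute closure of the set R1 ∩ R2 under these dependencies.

X1, X2, X3, X4, X5, X6, X7

R1 ∩ R2 = {X2}.
X2 → X4 applies, adding X4
X4 → X5 applies, adding X5
X2, X5 → X1, X7 applies, adding X1, X7
X7 → X3, X6 applies, adding X3, X6
Closure: {X1, X2, X3, X4, X5, X6, X7}.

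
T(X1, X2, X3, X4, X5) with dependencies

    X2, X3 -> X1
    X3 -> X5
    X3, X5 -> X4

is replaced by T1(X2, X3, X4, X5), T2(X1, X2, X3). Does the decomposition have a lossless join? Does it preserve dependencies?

lossless and dependency-preserving

Lossless test: (X2, X3)⁺ = {X1, X2, X3, X4, X5}, which contains all of one fragment — lossless.
Dependency preservation: every FD's attributes lie within a single fragment, so each can be enforced locally — preserved.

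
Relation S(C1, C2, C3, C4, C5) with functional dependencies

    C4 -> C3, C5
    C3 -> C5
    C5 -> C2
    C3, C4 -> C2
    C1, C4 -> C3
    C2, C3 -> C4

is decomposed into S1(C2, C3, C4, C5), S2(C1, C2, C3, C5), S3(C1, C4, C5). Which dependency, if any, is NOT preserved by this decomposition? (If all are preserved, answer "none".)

none

C4 → C3, C5 lies within S1.
C3 → C5 lies within S1.
C5 → C2 lies within S1.
C3, C4 → C2 lies within S1.
C1, C4 → C3: restricted closure across fragments reaches C3.
C2, C3 → C4 lies within S1.
Every dependency is enforceable on the fragments, so the decomposition is dependency-preserving.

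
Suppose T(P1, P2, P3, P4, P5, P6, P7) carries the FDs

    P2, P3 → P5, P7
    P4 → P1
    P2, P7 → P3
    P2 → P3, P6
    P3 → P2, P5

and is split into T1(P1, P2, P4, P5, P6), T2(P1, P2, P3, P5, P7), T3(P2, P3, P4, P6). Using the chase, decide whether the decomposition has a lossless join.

Yes

Chase test. Columns are P1, P2, P3, P4, P5, P6, P7; row i has aⱼ where attribute j ∈ Ti, else bᵢⱼ.
Initial tableau (one row per fragment):
  row 1: a1 a2 b13 a4 a5 a6 b17
  row 2: a1 a2 a3 b24 a5 b26 a7
  row 3: b31 a2 a3 a4 b35 a6 b37
Rows 2 and 3 agree on P2, P3; apply P2, P3→P5, P7 and equate their P5, P7 entries.
Rows 1 and 3 agree on P4; apply P4→P1 and equate their P1 entries.
Rows 1 and 2 agree on P2; apply P2→P3, P6 and equate their P3, P6 entries.
Rows 1 and 2 agree on P2, P3; apply P2, P3→P5, P7 and equate their P5, P7 entries.
Row 1 is now all distinguished symbols — the join is lossless.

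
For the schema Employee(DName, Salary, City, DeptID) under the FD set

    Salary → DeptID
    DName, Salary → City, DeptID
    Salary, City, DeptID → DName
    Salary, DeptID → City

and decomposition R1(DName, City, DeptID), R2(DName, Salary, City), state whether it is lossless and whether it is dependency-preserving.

lossy and not dependency-preserving

Lossless test: (DName, City)⁺ = {DName, City}, which is a superkey of neither fragment — lossy.
Dependency preservation: the restricted closure of {Salary} across the fragments never reaches {DeptID}, so Salary → DeptID cannot be enforced without a join — not preserved.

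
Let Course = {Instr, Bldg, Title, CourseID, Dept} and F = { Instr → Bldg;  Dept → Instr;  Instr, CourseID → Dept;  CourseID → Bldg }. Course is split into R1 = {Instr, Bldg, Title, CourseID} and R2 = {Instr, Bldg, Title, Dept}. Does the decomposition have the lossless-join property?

Common attributes: R1 ∩ R2 = {Instr, Bldg, Title}.
No dependency enlarges {Instr, Bldg, Title}, so (Instr, Bldg, Title)⁺ = {Instr, Bldg, Title}.
The closure contains neither all of R1 = {Instr, Bldg, Title, CourseID} nor all of R2 = {Instr, Bldg, Title, Dept}, so the common attributes are not a superkey of either fragment. The join is lossy.

No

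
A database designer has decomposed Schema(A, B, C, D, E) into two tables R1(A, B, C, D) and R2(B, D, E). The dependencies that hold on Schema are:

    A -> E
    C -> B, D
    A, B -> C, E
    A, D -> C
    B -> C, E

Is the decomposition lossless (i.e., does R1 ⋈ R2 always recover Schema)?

Yes

Common attributes: R1 ∩ R2 = {B, D}.
Closure of {B, D}: B → C, E applies, adding C, E. So (B, D)⁺ = {B, C, D, E}.
This closure contains every attribute of R2, so R1 ∩ R2 → R2. The join is lossless.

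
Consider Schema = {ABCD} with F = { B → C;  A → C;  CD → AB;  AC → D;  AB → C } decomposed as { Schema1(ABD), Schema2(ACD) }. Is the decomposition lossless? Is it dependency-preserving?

lossless but not dependency-preserving

Lossless test: (AD)⁺ = {ABCD}, which contains all of one fragment — lossless.
Dependency preservation: the restricted closure of {B} across the fragments never reaches {C}, so B → C cannot be enforced without a join — not preserved.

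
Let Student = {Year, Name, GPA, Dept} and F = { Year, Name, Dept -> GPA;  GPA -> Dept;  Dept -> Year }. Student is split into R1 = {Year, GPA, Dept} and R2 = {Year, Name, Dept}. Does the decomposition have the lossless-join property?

Common attributes: R1 ∩ R2 = {Year, Dept}.
No dependency enlarges {Year, Dept}, so (Year, Dept)⁺ = {Year, Dept}.
The closure contains neither all of R1 = {Year, GPA, Dept} nor all of R2 = {Year, Name, Dept}, so the common attributes are not a superkey of either fragment. The join is lossy.

No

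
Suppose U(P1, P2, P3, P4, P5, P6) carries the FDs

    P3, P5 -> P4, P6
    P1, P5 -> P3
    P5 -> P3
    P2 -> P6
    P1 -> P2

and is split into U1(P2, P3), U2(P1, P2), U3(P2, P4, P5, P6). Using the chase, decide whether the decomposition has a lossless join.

No

Chase test. Columns are P1, P2, P3, P4, P5, P6; row i has aⱼ where attribute j ∈ Ui, else bᵢⱼ.
Initial tableau (one row per fragment):
  row 1: b11 a2 a3 b14 b15 b16
  row 2: a1 a2 b23 b24 b25 b26
  row 3: b31 a2 b33 a4 a5 a6
Rows 1 and 2 agree on P2; apply P2→P6 and equate their P6 entries.
Rows 1 and 3 agree on P2; apply P2→P6 and equate their P6 entries.
No row becomes fully distinguished — the join is lossy.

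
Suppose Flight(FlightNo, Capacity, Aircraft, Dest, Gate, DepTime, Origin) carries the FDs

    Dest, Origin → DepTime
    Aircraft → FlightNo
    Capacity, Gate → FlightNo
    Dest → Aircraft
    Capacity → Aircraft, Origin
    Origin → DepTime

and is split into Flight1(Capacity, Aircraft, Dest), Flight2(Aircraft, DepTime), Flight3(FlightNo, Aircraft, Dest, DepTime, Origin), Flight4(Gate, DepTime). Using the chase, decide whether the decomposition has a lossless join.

No

Chase test. Columns are FlightNo, Capacity, Aircraft, Dest, Gate, DepTime, Origin; row i has aⱼ where attribute j ∈ Flighti, else bᵢⱼ.
Initial tableau (one row per fragment):
  row 1: b11 a2 a3 a4 b15 b16 b17
  row 2: b21 b22 a3 b24 b25 a6 b27
  row 3: a1 b32 a3 a4 b35 a6 a7
  row 4: b41 b42 b43 b44 a5 a6 b47
Rows 1 and 2 agree on Aircraft; apply Aircraft→FlightNo and equate their FlightNo entries.
Rows 1 and 3 agree on Aircraft; apply Aircraft→FlightNo and equate their FlightNo entries.
No row becomes fully distinguished — the join is lossy.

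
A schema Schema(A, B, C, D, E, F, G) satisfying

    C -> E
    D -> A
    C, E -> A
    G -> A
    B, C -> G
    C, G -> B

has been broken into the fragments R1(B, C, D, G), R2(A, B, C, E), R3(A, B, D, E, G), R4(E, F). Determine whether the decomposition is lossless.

No

Chase test. Columns are A, B, C, D, E, F, G; row i has aⱼ where attribute j ∈ Ri, else bᵢⱼ.
Initial tableau (one row per fragment):
  row 1: b11 a2 a3 a4 b15 b16 a7
  row 2: a1 a2 a3 b24 a5 b26 b27
  row 3: a1 a2 b33 a4 a5 b36 a7
  row 4: b41 b42 b43 b44 a5 a6 b47
Rows 1 and 2 agree on C; apply C→E and equate their E entries.
Rows 1 and 3 agree on D; apply D→A and equate their A entries.
Rows 1 and 2 agree on B, C; apply B, C→G and equate their G entries.
No row becomes fully distinguished — the join is lossy.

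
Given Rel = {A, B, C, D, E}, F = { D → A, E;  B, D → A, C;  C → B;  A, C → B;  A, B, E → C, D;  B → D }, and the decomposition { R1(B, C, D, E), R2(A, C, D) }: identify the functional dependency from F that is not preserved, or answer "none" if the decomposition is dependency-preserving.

none

D → A, E: restricted closure across fragments reaches A, E.
B, D → A, C: restricted closure across fragments reaches A, C.
C → B lies within R1.
A, C → B: restricted closure across fragments reaches B.
A, B, E → C, D: restricted closure across fragments reaches C, D.
B → D lies within R1.
Every dependency is enforceable on the fragments, so the decomposition is dependency-preserving.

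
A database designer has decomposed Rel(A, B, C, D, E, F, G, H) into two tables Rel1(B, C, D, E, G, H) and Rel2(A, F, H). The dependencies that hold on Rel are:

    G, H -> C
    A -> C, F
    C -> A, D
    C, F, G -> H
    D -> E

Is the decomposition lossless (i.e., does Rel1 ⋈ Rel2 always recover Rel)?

Common attributes: Rel1 ∩ Rel2 = {H}.
No dependency enlarges {H}, so (H)⁺ = {H}.
The closure contains neither all of Rel1 = {B, C, D, E, G, H} nor all of Rel2 = {A, F, H}, so the common attributes are not a superkey of either fragment. The join is lossy.

No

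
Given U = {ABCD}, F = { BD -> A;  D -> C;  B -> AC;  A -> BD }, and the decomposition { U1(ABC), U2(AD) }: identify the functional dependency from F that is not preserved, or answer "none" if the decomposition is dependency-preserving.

D -> C

Check D → C: no single fragment contains all of {CD}, and the restricted closure of {D} across the fragments never reaches {C}.
BD → A is preserved.
B → AC is preserved.
A → BD is preserved.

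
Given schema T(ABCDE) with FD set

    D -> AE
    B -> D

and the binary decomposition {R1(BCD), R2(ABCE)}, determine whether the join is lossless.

Common attributes: R1 ∩ R2 = {BC}.
Closure of {BC}: B → D applies, adding D; D → AE applies, adding AE. So (BC)⁺ = {ABCDE}.
This closure contains every attribute of R1, so R1 ∩ R2 → R1. The join is lossless.

Yes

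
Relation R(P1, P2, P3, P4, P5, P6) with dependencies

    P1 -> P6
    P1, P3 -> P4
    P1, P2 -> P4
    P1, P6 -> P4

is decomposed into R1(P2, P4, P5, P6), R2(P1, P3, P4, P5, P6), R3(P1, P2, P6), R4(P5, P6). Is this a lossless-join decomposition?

Chase test. Columns are P1, P2, P3, P4, P5, P6; row i has aⱼ where attribute j ∈ Ri, else bᵢⱼ.
Initial tableau (one row per fragment):
  row 1: b11 a2 b13 a4 a5 a6
  row 2: a1 b22 a3 a4 a5 a6
  row 3: a1 a2 b33 b34 b35 a6
  row 4: b41 b42 b43 b44 a5 a6
Rows 2 and 3 agree on P1, P6; apply P1, P6→P4 and equate their P4 entries.
No row becomes fully distinguished — the join is lossy.

No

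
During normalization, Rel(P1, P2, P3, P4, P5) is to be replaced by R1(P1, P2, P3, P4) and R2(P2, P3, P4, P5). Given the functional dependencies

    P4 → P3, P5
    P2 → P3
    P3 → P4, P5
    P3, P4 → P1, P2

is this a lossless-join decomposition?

Yes

Common attributes: R1 ∩ R2 = {P2, P3, P4}.
Closure of {P2, P3, P4}: P4 → P3, P5 applies, adding P5; P3, P4 → P1, P2 applies, adding P1. So (P2, P3, P4)⁺ = {P1, P2, P3, P4, P5}.
This closure contains every attribute of R1, so R1 ∩ R2 → R1. The join is lossless.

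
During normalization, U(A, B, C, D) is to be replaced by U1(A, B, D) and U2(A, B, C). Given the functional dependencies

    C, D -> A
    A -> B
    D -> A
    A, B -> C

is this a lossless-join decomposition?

Yes

Common attributes: U1 ∩ U2 = {A, B}.
Closure of {A, B}: A, B → C applies, adding C. So (A, B)⁺ = {A, B, C}.
This closure contains every attribute of U2, so U1 ∩ U2 → U2. The join is lossless.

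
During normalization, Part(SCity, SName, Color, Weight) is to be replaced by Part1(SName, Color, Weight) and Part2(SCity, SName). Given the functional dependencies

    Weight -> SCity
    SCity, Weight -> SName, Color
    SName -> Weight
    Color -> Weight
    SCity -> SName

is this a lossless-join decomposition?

Yes

Common attributes: Part1 ∩ Part2 = {SName}.
Closure of {SName}: SName → Weight applies, adding Weight; Weight → SCity applies, adding SCity; SCity, Weight → SName, Color applies, adding Color. So (SName)⁺ = {SCity, SName, Color, Weight}.
This closure contains every attribute of Part1, so Part1 ∩ Part2 → Part1. The join is lossless.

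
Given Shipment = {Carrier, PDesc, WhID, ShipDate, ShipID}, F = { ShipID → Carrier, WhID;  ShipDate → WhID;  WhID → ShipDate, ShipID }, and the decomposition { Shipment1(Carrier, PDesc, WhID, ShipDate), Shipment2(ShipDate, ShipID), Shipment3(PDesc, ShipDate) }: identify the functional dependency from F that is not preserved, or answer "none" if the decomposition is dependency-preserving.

none

ShipID → Carrier, WhID: restricted closure across fragments reaches Carrier, WhID.
ShipDate → WhID lies within Shipment1.
WhID → ShipDate, ShipID: restricted closure across fragments reaches ShipDate, ShipID.
Every dependency is enforceable on the fragments, so the decomposition is dependency-preserving.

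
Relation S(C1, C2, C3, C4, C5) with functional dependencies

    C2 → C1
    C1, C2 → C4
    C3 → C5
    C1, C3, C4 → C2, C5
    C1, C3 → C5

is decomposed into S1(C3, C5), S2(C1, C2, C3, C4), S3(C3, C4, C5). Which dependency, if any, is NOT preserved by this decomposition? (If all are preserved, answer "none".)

C2 → C1 lies within S2.
C1, C2 → C4 lies within S2.
C3 → C5 lies within S1.
C1, C3, C4 → C2, C5: restricted closure across fragments reaches C2, C5.
C1, C3 → C5: restricted closure across fragments reaches C5.
Every dependency is enforceable on the fragments, so the decomposition is dependency-preserving.

none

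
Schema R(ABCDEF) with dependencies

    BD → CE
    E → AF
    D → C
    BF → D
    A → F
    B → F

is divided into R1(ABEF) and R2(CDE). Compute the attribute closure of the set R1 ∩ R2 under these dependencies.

AEF

R1 ∩ R2 = {E}.
E → AF applies, adding AF
Closure: {AEF}.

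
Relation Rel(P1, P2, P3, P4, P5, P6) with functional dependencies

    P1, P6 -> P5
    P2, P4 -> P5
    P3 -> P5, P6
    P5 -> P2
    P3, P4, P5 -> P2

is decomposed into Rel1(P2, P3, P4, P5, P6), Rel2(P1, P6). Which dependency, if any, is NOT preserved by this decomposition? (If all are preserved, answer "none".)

Check P1, P6 → P5: no single fragment contains all of {P1, P5, P6}, and the restricted closure of {P1, P6} across the fragments never reaches {P5}.
P2, P4 → P5 is preserved.
P3 → P5, P6 is preserved.
P5 → P2 is preserved.
P3, P4, P5 → P2 is preserved.

P1, P6 -> P5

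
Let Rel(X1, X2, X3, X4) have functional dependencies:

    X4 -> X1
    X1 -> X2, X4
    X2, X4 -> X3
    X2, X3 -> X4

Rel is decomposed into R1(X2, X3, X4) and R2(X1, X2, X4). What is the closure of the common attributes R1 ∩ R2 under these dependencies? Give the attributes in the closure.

R1 ∩ R2 = {X2, X4}.
X4 → X1 applies, adding X1
X2, X4 → X3 applies, adding X3
Closure: {X1, X2, X3, X4}.

X1, X2, X3, X4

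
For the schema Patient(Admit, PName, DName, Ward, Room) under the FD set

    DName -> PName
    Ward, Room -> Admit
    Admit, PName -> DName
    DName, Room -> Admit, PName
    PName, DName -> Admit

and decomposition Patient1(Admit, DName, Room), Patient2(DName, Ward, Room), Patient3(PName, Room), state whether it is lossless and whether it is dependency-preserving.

Lossless test (chase): Rows 1 and 2 agree on DName; apply DName→PName and equate their PName entries. Rows 1 and 2 agree on DName, Room; apply DName, Room→Admit, PName and equate their Admit, PName entries. No row becomes fully distinguished — the join is lossy.
Dependency preservation: the restricted closure of {DName} across the fragments never reaches {PName}, so DName → PName cannot be enforced without a join — not preserved.

lossy and not dependency-preserving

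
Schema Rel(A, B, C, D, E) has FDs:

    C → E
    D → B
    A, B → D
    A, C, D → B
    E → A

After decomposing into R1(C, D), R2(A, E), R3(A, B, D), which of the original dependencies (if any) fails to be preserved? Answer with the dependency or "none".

Check C → E: no single fragment contains all of {C, E}, and the restricted closure of {C} across the fragments never reaches {E}.
D → B is preserved.
A, B → D is preserved.
A, C, D → B is preserved.
E → A is preserved.

C → E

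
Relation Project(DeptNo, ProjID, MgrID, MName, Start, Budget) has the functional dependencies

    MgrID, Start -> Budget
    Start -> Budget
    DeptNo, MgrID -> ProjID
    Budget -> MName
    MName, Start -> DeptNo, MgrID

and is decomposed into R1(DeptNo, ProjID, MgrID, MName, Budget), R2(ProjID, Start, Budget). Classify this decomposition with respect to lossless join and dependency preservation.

Lossless test: (ProjID, Budget)⁺ = {ProjID, MName, Budget}, which is a superkey of neither fragment — lossy.
Dependency preservation: the restricted closure of {MName, Start} across the fragments never reaches {DeptNo, MgrID}, so MName, Start → DeptNo, MgrID cannot be enforced without a join — not preserved.

lossy and not dependency-preserving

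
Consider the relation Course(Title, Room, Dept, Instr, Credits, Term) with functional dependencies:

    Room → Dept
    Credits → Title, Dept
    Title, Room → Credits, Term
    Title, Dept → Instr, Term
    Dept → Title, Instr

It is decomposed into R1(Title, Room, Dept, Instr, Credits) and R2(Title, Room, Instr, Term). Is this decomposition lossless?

Common attributes: R1 ∩ R2 = {Title, Room, Instr}.
Closure of {Title, Room, Instr}: Room → Dept applies, adding Dept; Title, Room → Credits, Term applies, adding Credits, Term. So (Title, Room, Instr)⁺ = {Title, Room, Dept, Instr, Credits, Term}.
This closure contains every attribute of R1, so R1 ∩ R2 → R1. The join is lossless.

Yes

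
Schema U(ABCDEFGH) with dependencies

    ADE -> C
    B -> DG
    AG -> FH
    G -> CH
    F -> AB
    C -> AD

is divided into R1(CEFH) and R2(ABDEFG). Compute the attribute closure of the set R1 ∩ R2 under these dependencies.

ABCDEFGH

R1 ∩ R2 = {EF}.
F → AB applies, adding AB
B → DG applies, adding DG
AG → FH applies, adding H
G → CH applies, adding C
Closure: {ABCDEFGH}.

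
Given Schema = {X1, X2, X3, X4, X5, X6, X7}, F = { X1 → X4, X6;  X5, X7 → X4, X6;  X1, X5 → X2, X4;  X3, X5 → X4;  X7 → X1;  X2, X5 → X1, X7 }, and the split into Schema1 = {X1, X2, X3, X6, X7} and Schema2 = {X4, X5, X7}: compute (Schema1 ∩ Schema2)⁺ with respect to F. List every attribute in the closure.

X1, X4, X6, X7

Schema1 ∩ Schema2 = {X7}.
X7 → X1 applies, adding X1
X1 → X4, X6 applies, adding X4, X6
Closure: {X1, X4, X6, X7}.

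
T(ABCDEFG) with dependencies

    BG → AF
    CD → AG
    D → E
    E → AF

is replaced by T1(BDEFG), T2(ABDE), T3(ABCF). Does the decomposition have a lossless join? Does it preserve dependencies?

lossy and not dependency-preserving

Lossless test (chase): Rows 1 and 2 agree on E; apply E→AF and equate their AF entries. No row becomes fully distinguished — the join is lossy.
Dependency preservation: the restricted closure of {BG} across the fragments never reaches {AF}, so BG → AF cannot be enforced without a join — not preserved.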